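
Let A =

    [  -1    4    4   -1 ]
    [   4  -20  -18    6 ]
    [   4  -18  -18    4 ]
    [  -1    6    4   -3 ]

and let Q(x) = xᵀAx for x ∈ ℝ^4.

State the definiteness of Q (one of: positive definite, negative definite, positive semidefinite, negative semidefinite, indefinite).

Congruent diagonalization of A (simultaneous row and column reduction) yields pivots -1, -4, -1, 0.
That gives 3 negative, 1 zero pivots.
Hence Q is negative semidefinite.

negative semidefinite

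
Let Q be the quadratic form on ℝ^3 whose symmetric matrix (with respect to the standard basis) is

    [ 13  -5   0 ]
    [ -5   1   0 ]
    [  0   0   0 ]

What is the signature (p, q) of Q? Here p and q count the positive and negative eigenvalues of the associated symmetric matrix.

(1, 1)

Applying the same elementary operations to the rows and columns of A produces a congruent diagonal matrix with entries 13, -12/13, 0.
That gives 1 positive, 1 negative, 1 zero pivots.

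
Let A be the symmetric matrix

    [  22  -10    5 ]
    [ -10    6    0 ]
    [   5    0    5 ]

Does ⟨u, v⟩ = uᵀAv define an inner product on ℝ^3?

Leading principal minors: Δ_1 = 22, Δ_2 = 32, Δ_3 = 10.
All leading principal minors are positive, so by Sylvester's criterion Q is positive definite.
⟨·,·⟩ is an inner product exactly when A is positive definite.

yes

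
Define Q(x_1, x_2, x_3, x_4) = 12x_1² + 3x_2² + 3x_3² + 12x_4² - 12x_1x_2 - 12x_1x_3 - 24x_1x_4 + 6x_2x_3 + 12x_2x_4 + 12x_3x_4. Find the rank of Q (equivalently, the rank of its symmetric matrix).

The associated matrix is A = [[12, -6, -6, -12], [-6, 3, 3, 6], [-6, 3, 3, 6], [-12, 6, 6, 12]].
Row-reducing A symmetrically gives the diagonal entries 12, 0, 0, 0.
So there are 1 positive, 3 zero pivots.
The rank is the number of nonzero pivots: 1.

1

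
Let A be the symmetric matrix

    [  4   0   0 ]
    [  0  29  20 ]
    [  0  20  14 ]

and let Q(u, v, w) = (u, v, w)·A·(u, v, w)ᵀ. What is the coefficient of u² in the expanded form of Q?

The coefficient of u² is the diagonal entry A[1,1] = 4.

4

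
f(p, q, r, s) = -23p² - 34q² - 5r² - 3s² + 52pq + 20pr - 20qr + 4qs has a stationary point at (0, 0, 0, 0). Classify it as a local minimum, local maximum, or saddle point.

The Hessian at the origin is H = [[-46, 52, 20, 0], [52, -68, -20, 4], [20, -20, -10, 0], [0, 4, 0, -6]].
An LDLᵀ factorisation of H has diagonal entries -46, -212/23, -30/53, -2.
Counting signs: 4 negative.
H is negative definite, so the origin is a strict local maximum.

local maximum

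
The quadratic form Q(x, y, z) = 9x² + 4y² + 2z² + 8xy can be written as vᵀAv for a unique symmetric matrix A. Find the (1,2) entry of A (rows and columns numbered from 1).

The coefficient of x·y in Q is 8. For a symmetric A this equals A[1,2] + A[2,1] = 2·A[1,2].
So A[1,2] = 8/2 = 4.

4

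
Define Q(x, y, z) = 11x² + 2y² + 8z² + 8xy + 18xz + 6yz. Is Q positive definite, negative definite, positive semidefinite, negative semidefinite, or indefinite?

positive definite

The associated matrix is A = [[11, 4, 9], [4, 2, 3], [9, 3, 8]].
Congruent diagonalization of A (simultaneous row and column reduction) yields pivots 11, 6/11, 1/2.
Counting signs: 3 positive.
Hence Q is positive definite.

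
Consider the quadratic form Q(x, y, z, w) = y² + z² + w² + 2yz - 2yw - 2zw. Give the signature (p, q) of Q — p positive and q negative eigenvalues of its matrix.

(1, 0)

The associated matrix is A = [[0, 0, 0, 0], [0, 1, 1, -1], [0, 1, 1, -1], [0, -1, -1, 1]].
Row-reducing A symmetrically gives the diagonal entries 0, 1, 0, 0.
That gives 1 positive, 3 zero pivots.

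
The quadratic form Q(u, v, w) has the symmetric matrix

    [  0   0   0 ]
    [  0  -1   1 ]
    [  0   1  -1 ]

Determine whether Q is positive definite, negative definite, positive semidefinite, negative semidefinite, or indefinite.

negative semidefinite

Symmetric row and column elimination reduces A to a congruent diagonal form with pivots 0, -1, 0.
Counting signs: 1 negative, 2 zero.
Hence Q is negative semidefinite.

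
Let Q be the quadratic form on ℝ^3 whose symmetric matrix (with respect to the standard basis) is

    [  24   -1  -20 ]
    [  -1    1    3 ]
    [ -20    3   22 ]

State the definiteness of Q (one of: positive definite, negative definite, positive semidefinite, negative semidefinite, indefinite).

positive definite

Applying the same elementary operations to the rows and columns of A produces a congruent diagonal matrix with entries 24, 23/24, 10/23.
So there are 3 positive pivots.
Hence Q is positive definite.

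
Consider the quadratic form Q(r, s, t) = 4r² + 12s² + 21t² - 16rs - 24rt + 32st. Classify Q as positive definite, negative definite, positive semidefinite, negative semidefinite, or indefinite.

indefinite

Write A = [[4, -8, -12], [-8, 12, 16], [-12, 16, 21]].
Row-reducing A symmetrically gives the diagonal entries 4, -4, 1.
So there are 2 positive, 1 negative pivots.
Hence Q is indefinite.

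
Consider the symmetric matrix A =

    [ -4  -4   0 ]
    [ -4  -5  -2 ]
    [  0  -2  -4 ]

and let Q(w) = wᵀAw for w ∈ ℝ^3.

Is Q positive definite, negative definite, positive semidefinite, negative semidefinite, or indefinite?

Applying the same elementary operations to the rows and columns of A produces a congruent diagonal matrix with entries -4, -1, 0.
Counting signs: 2 negative, 1 zero.
Hence Q is negative semidefinite.

negative semidefinite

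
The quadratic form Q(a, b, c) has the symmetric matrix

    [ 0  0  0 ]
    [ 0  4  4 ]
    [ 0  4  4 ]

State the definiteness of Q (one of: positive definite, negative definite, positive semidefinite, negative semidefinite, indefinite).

positive semidefinite

Congruent diagonalization of A (simultaneous row and column reduction) yields pivots 0, 4, 0.
So there are 1 positive, 2 zero pivots.
Hence Q is positive semidefinite.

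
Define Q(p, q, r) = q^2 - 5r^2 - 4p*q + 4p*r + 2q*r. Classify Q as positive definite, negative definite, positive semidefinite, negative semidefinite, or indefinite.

The symmetric matrix is A = [[0, -2, 2], [-2, 1, 1], [2, 1, -5]].
A is congruent to a diagonal matrix with 1 positive, 2 negative and 0 zero entries, so Q is indefinite.

indefinite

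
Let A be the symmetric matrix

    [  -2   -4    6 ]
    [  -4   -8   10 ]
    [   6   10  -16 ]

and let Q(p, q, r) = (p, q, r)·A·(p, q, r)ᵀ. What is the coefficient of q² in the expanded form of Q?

-8

The coefficient of q² is the diagonal entry A[2,2] = -8.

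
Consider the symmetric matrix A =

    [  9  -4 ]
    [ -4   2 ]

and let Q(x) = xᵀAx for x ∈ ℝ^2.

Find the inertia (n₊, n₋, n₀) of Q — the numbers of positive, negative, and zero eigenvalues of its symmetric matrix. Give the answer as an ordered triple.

(2, 0, 0)

Applying the same elementary operations to the rows and columns of A produces a congruent diagonal matrix with entries 9, 2/9.
Counting signs: 2 positive.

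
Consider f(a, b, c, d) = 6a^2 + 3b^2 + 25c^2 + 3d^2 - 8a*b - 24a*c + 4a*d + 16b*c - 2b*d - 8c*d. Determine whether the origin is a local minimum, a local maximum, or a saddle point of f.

The Hessian at the origin is H = [[12, -8, -24, 4], [-8, 6, 16, -2], [-24, 16, 50, -8], [4, -2, -8, 6]].
Applying the same elementary operations to the rows and columns of H produces a congruent diagonal matrix with entries 12, 2/3, 2, 4.
That gives 4 positive pivots.
H is positive definite, so the origin is a strict local minimum.

local minimum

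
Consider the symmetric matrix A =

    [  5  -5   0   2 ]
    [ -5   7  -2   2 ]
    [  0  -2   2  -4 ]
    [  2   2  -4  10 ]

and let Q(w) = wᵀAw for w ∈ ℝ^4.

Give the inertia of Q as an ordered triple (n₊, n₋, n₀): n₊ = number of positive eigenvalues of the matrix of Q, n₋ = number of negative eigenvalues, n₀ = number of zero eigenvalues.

Congruent diagonalization of A (simultaneous row and column reduction) yields pivots 5, 2, 0, 6/5.
Counting signs: 3 positive, 1 zero.

(3, 0, 1)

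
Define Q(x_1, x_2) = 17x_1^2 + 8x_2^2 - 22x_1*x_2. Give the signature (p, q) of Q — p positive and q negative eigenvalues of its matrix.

(2, 0)

The associated matrix is A = [[17, -11], [-11, 8]].
Congruent diagonalization of A (simultaneous row and column reduction) yields pivots 17, 15/17.
So there are 2 positive pivots.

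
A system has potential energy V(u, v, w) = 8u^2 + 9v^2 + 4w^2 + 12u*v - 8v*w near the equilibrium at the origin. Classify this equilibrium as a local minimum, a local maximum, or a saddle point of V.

The Hessian at the origin is H = [[16, 12, 0], [12, 18, -8], [0, -8, 8]].
Row-reducing H symmetrically gives the diagonal entries 16, 9, 8/9.
Counting signs: 3 positive.
H is positive definite, so the origin is a strict local minimum.

local minimum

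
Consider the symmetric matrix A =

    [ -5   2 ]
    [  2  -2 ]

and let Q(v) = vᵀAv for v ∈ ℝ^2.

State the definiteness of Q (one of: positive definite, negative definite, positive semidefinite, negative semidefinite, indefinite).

Leading principal minors: Δ_1 = -5, Δ_2 = 6.
The signs alternate starting with Δ_1 < 0, so by Sylvester's criterion Q is negative definite.

negative definite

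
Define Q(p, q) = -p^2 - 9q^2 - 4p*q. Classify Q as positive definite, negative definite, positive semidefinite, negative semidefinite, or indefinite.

The symmetric matrix of Q is [[-1, -2], [-2, -9]].
For the 2×2 matrix [[-1, -2], [-2, -9]]: det = -1·-9 − (-2)² = 5, trace = -10.
det > 0 so both eigenvalues share the sign of the trace; trace = -10 < 0 ⇒ both negative.

negative definite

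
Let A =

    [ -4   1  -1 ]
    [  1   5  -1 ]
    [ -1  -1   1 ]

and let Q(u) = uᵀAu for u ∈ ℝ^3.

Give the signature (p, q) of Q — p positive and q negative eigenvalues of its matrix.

An LDLᵀ factorisation of A has diagonal entries -4, 21/4, 20/21.
That gives 2 positive, 1 negative pivots.

(2, 1)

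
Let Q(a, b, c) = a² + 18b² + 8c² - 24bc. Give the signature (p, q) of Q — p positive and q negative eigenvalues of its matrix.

(2, 0)

The symmetric matrix is A = [[1, 0, 0], [0, 18, -12], [0, -12, 8]].
Symmetric row and column elimination reduces A to a congruent diagonal form with pivots 1, 18, 0.
That gives 2 positive, 1 zero pivots.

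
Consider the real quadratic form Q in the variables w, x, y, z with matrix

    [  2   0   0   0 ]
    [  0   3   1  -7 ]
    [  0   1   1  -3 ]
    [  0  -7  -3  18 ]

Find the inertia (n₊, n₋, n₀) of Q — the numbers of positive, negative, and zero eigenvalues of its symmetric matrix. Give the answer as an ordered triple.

(4, 0, 0)

Applying the same elementary operations to the rows and columns of A produces a congruent diagonal matrix with entries 2, 3, 2/3, 1.
Counting signs: 4 positive.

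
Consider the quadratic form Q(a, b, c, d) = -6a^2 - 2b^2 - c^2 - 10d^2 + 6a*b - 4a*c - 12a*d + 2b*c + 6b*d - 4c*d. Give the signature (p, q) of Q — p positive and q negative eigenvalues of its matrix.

The associated matrix is A = [[-6, 3, -2, -6], [3, -2, 1, 3], [-2, 1, -1, -2], [-6, 3, -2, -10]].
Applying the same elementary operations to the rows and columns of A produces a congruent diagonal matrix with entries -6, -1/2, -1/3, -4.
That gives 4 negative pivots.

(0, 4)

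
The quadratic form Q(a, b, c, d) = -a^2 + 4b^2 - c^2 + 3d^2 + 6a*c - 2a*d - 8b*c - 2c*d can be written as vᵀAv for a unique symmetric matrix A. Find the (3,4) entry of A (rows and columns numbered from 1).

The coefficient of c·d in Q is -2. For a symmetric A this equals A[3,4] + A[4,3] = 2·A[3,4].
So A[3,4] = -2/2 = -1.

-1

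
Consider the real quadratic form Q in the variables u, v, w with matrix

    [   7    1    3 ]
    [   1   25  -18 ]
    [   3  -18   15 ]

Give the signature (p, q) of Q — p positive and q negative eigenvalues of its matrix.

Row-reducing A symmetrically gives the diagonal entries 7, 174/7, 3/58.
So there are 3 positive pivots.

(3, 0)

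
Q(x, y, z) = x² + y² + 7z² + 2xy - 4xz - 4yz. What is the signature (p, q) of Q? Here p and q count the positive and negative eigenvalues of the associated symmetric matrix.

(2, 0)

The associated matrix is A = [[1, 1, -2], [1, 1, -2], [-2, -2, 7]].
Symmetric row and column elimination reduces A to a congruent diagonal form with pivots 1, 0, 3.
Counting signs: 2 positive, 1 zero.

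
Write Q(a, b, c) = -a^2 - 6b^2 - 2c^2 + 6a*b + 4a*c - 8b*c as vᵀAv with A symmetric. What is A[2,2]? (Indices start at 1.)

-6

The coefficient of b^2 in Q is -6, and that is exactly A[2,2].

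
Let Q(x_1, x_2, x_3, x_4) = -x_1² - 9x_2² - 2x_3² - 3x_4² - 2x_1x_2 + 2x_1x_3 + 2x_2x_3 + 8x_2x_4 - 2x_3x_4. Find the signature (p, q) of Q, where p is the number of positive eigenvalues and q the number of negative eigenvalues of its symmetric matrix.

(0, 3)

Write A = [[-1, -1, 1, 0], [-1, -9, 1, 4], [1, 1, -2, -1], [0, 4, -1, -3]].
Congruent diagonalization of A (simultaneous row and column reduction) yields pivots -1, -8, -1, 0.
That gives 3 negative, 1 zero pivots.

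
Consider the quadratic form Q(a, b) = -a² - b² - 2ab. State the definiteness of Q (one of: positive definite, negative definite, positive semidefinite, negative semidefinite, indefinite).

negative semidefinite

The symmetric matrix is A = [[-1, -1], [-1, -1]].
Congruent diagonalization of A (simultaneous row and column reduction) yields pivots -1, 0.
That gives 1 negative, 1 zero pivots.
Hence Q is negative semidefinite.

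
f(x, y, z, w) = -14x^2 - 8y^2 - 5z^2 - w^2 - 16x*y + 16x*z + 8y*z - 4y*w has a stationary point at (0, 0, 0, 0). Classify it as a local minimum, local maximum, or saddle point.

The Hessian at the origin is H = [[-28, -16, 16, 0], [-16, -16, 8, -4], [16, 8, -10, 0], [0, -4, 0, -2]].
Row-reducing H symmetrically gives the diagonal entries -28, -48/7, -2/3, 1.
That gives 1 positive, 3 negative pivots.
H is indefinite, so the origin is a saddle point.

saddle point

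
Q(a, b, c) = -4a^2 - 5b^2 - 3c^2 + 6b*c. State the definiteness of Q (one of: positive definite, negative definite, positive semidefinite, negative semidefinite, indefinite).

negative definite

The symmetric matrix of Q is A = [[-4, 0, 0], [0, -5, 3], [0, 3, -3]].
Leading principal minors: Δ_1 = -4, Δ_2 = 20, Δ_3 = -24.
The signs alternate starting with Δ_1 < 0, so by Sylvester's criterion Q is negative definite.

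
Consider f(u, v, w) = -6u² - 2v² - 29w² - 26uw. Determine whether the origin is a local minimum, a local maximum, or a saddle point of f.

The Hessian at the origin is H = [[-12, 0, -26], [0, -4, 0], [-26, 0, -58]].
Row-reducing H symmetrically gives the diagonal entries -12, -4, -5/3.
That gives 3 negative pivots.
H is negative definite, so the origin is a strict local maximum.

local maximum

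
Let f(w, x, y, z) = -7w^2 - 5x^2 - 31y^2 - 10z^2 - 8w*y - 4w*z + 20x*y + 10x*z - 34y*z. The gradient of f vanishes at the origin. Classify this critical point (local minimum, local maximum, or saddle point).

The Hessian at the origin is H = [[-14, 0, -8, -4], [0, -10, 20, 10], [-8, 20, -62, -34], [-4, 10, -34, -20]].
Row-reducing H symmetrically gives the diagonal entries -14, -10, -122/7, -60/61.
That gives 4 negative pivots.
H is negative definite, so the origin is a strict local maximum.

local maximum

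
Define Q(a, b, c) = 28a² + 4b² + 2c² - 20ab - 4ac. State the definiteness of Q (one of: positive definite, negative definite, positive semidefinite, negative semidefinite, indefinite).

positive definite

The symmetric matrix of Q is A = [[28, -10, -2], [-10, 4, 0], [-2, 0, 2]].
Leading principal minors: Δ_1 = 28, Δ_2 = 12, Δ_3 = 8.
All leading principal minors are positive, so by Sylvester's criterion Q is positive definite.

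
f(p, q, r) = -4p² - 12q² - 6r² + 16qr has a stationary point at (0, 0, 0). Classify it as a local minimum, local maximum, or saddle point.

The Hessian at the origin is H = [[-8, 0, 0], [0, -24, 16], [0, 16, -12]].
Congruent diagonalization of H (simultaneous row and column reduction) yields pivots -8, -24, -4/3.
Counting signs: 3 negative.
H is negative definite, so the origin is a strict local maximum.

local maximum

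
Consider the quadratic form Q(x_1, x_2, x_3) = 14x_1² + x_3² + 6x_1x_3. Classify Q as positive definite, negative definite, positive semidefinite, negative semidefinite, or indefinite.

positive semidefinite

The symmetric matrix is A = [[14, 0, 3], [0, 0, 0], [3, 0, 1]].
Congruent diagonalization of A (simultaneous row and column reduction) yields pivots 14, 0, 5/14.
Counting signs: 2 positive, 1 zero.
Hence Q is positive semidefinite.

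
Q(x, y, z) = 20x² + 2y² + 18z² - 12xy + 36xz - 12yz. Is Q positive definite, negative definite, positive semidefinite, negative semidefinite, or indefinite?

positive semidefinite

The associated matrix is A = [[20, -6, 18], [-6, 2, -6], [18, -6, 18]].
Congruent diagonalization of A (simultaneous row and column reduction) yields pivots 20, 1/5, 0.
That gives 2 positive, 1 zero pivots.
Hence Q is positive semidefinite.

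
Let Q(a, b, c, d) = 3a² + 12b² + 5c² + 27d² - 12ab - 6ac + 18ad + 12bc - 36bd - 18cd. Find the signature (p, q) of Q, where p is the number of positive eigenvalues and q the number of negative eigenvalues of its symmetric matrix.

The associated matrix is A = [[3, -6, -3, 9], [-6, 12, 6, -18], [-3, 6, 5, -9], [9, -18, -9, 27]].
Symmetric row and column elimination reduces A to a congruent diagonal form with pivots 3, 0, 2, 0.
Counting signs: 2 positive, 2 zero.

(2, 0)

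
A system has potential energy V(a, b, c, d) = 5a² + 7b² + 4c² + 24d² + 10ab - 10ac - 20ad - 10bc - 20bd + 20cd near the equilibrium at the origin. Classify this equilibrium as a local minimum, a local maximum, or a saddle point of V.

saddle point

The Hessian at the origin is H = [[10, 10, -10, -20], [10, 14, -10, -20], [-10, -10, 8, 20], [-20, -20, 20, 48]].
An LDLᵀ factorisation of H has diagonal entries 10, 4, -2, 8.
That gives 3 positive, 1 negative pivots.
H is indefinite, so the origin is a saddle point.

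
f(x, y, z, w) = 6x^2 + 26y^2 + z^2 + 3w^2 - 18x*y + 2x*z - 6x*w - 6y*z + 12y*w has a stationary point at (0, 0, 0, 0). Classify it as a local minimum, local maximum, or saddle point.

The Hessian at the origin is H = [[12, -18, 2, -6], [-18, 52, -6, 12], [2, -6, 2, 0], [-6, 12, 0, 6]].
Symmetric row and column elimination reduces H to a congruent diagonal form with pivots 12, 25, 98/75, 60/49.
That gives 4 positive pivots.
H is positive definite, so the origin is a strict local minimum.

local minimum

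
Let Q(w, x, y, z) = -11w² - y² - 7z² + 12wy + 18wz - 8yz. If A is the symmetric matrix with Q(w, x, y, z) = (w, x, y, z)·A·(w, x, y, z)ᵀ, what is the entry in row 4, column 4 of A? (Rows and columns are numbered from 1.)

The coefficient of z² in Q is -7, and that is exactly A[4,4].

-7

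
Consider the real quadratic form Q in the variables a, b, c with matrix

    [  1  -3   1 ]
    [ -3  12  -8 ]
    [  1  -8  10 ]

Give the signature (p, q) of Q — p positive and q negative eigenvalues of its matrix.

Applying the same elementary operations to the rows and columns of A produces a congruent diagonal matrix with entries 1, 3, 2/3.
That gives 3 positive pivots.

(3, 0)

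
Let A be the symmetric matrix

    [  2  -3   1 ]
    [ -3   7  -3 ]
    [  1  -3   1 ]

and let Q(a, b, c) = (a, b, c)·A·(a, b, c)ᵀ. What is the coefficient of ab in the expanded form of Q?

-6

The coefficient of ab is A[1,2] + A[2,1] = 2·(-3) = -6.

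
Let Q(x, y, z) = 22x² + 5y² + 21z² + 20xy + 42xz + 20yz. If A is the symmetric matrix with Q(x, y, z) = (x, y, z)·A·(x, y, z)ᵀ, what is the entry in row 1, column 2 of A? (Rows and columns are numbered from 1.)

The coefficient of x·y in Q is 20. For a symmetric A this equals A[1,2] + A[2,1] = 2·A[1,2].
So A[1,2] = 20/2 = 10.

10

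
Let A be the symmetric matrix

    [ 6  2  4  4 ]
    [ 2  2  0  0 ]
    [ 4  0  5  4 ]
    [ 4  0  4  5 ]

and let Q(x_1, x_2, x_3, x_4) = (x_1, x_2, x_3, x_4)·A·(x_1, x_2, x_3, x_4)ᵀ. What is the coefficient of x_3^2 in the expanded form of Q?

The coefficient of x_3^2 is the diagonal entry A[3,3] = 5.

5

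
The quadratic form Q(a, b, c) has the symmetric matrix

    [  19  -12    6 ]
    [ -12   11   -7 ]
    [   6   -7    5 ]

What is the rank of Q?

Row-reducing A symmetrically gives the diagonal entries 19, 65/19, 6/65.
That gives 3 positive pivots.
The rank is the number of nonzero pivots: 3.

3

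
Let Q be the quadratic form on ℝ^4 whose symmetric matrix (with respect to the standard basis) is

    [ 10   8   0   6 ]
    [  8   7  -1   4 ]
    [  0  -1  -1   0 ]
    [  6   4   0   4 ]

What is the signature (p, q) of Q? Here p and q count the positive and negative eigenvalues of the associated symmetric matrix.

(2, 1)

Symmetric row and column elimination reduces A to a congruent diagonal form with pivots 10, 3/5, -8/3, 0.
That gives 2 positive, 1 negative, 1 zero pivots.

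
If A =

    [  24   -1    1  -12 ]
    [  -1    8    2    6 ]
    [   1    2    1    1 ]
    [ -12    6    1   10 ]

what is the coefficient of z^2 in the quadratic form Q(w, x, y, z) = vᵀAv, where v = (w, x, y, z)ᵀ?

The coefficient of z^2 is the diagonal entry A[4,4] = 10.

10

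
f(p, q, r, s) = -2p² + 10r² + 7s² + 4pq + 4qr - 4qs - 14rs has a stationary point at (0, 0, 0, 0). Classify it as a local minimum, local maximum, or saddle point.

saddle point

The Hessian at the origin is H = [[-4, 4, 0, 0], [4, 0, 4, -4], [0, 4, 20, -14], [0, -4, -14, 14]].
Applying the same elementary operations to the rows and columns of H produces a congruent diagonal matrix with entries -4, 4, 16, 15/4.
So there are 3 positive, 1 negative pivots.
H is indefinite, so the origin is a saddle point.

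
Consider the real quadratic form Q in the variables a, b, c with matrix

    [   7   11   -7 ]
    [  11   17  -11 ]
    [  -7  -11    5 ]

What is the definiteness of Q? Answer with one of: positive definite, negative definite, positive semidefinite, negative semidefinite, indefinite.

Applying the same elementary operations to the rows and columns of A produces a congruent diagonal matrix with entries 7, -2/7, -2.
Counting signs: 1 positive, 2 negative.
Hence Q is indefinite.

indefinite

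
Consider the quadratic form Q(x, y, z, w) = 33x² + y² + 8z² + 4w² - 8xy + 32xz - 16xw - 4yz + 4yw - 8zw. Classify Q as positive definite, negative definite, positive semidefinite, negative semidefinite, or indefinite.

The associated matrix is A = [[33, -4, 16, -8], [-4, 1, -2, 2], [16, -2, 8, -4], [-8, 2, -4, 4]].
Congruent diagonalization of A (simultaneous row and column reduction) yields pivots 33, 17/33, 4/17, 0.
Counting signs: 3 positive, 1 zero.
Hence Q is positive semidefinite.

positive semidefinite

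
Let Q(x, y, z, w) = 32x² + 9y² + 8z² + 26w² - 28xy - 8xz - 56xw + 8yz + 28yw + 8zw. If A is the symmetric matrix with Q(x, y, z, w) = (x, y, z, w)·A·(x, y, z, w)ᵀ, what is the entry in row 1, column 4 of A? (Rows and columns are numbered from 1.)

The coefficient of x·w in Q is -56. For a symmetric A this equals A[1,4] + A[4,1] = 2·A[1,4].
So A[1,4] = -56/2 = -28.

-28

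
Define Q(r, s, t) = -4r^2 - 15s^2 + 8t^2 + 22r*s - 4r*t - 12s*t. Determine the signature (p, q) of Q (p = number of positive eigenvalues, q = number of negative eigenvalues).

(2, 1)

Write A = [[-4, 11, -2], [11, -15, -6], [-2, -6, 8]].
Row-reducing A symmetrically gives the diagonal entries -4, 61/4, 20/61.
That gives 2 positive, 1 negative pivots.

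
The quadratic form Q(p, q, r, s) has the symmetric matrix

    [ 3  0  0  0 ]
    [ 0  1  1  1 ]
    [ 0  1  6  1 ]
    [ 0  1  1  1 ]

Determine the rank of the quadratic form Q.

3

Congruent diagonalization of A (simultaneous row and column reduction) yields pivots 3, 1, 5, 0.
That gives 3 positive, 1 zero pivots.
The rank is the number of nonzero pivots: 3.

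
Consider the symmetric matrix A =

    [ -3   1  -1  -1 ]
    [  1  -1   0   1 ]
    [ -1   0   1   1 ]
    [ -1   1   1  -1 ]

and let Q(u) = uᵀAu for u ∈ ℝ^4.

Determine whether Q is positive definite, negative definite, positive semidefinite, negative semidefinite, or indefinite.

indefinite

Row-reducing A symmetrically gives the diagonal entries -3, -2/3, 3/2, -2/3.
So there are 1 positive, 3 negative pivots.
Hence Q is indefinite.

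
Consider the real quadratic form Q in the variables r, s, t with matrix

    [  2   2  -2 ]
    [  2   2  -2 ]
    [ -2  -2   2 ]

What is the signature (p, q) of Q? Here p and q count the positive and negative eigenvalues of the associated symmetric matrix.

(1, 0)

Congruent diagonalization of A (simultaneous row and column reduction) yields pivots 2, 0, 0.
That gives 1 positive, 2 zero pivots.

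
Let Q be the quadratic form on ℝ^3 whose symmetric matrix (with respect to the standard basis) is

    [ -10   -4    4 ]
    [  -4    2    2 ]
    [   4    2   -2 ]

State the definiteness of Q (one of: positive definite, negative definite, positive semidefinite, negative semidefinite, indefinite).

indefinite

Applying the same elementary operations to the rows and columns of A produces a congruent diagonal matrix with entries -10, 18/5, -4/9.
That gives 1 positive, 2 negative pivots.
Hence Q is indefinite.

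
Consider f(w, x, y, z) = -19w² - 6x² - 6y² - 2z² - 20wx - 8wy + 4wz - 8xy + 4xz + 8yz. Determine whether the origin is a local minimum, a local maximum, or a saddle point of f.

saddle point

The Hessian at the origin is H = [[-38, -20, -8, 4], [-20, -12, -8, 4], [-8, -8, -12, 8], [4, 4, 8, -4]].
Congruent diagonalization of H (simultaneous row and column reduction) yields pivots -38, -28/19, -4/7, 8.
So there are 1 positive, 3 negative pivots.
H is indefinite, so the origin is a saddle point.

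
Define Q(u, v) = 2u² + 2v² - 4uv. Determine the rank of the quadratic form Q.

Write A = [[2, -2], [-2, 2]].
Symmetric row and column elimination reduces A to a congruent diagonal form with pivots 2, 0.
That gives 1 positive, 1 zero pivots.
The rank is the number of nonzero pivots: 1.

1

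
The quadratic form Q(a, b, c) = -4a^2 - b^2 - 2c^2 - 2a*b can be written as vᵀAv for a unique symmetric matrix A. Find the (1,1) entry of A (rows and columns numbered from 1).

-4

The coefficient of a^2 in Q is -4, and that is exactly A[1,1].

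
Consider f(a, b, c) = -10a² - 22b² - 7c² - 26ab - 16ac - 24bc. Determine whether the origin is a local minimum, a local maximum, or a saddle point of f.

The Hessian at the origin is H = [[-20, -26, -16], [-26, -44, -24], [-16, -24, -14]].
Row-reducing H symmetrically gives the diagonal entries -20, -51/5, -10/51.
That gives 3 negative pivots.
H is negative definite, so the origin is a strict local maximum.

local maximum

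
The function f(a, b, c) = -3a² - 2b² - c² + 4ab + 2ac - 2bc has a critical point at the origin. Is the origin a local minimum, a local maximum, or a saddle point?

local maximum

The Hessian at the origin is H = [[-6, 4, 2], [4, -4, -2], [2, -2, -2]].
Row-reducing H symmetrically gives the diagonal entries -6, -4/3, -1.
That gives 3 negative pivots.
H is negative definite, so the origin is a strict local maximum.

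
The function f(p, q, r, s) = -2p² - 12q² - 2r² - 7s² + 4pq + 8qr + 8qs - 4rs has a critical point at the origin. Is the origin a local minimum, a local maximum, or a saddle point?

local maximum

The Hessian at the origin is H = [[-4, 4, 0, 0], [4, -24, 8, 8], [0, 8, -4, -4], [0, 8, -4, -14]].
An LDLᵀ factorisation of H has diagonal entries -4, -20, -4/5, -10.
That gives 4 negative pivots.
H is negative definite, so the origin is a strict local maximum.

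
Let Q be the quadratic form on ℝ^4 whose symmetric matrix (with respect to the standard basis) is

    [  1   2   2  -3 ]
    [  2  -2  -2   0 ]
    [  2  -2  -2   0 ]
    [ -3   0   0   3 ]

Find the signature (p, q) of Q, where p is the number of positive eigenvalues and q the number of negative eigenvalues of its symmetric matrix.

Symmetric row and column elimination reduces A to a congruent diagonal form with pivots 1, -6, 0, 0.
That gives 1 positive, 1 negative, 2 zero pivots.

(1, 1)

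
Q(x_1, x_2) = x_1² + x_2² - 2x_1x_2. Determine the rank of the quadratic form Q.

The symmetric matrix is A = [[1, -1], [-1, 1]].
Applying the same elementary operations to the rows and columns of A produces a congruent diagonal matrix with entries 1, 0.
That gives 1 positive, 1 zero pivots.
The rank is the number of nonzero pivots: 1.

1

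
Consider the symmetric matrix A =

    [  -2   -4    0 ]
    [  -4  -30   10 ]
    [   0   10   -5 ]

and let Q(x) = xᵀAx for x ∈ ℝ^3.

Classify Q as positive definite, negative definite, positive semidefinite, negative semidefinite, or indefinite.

Symmetric row and column elimination reduces A to a congruent diagonal form with pivots -2, -22, -5/11.
So there are 3 negative pivots.
Hence Q is negative definite.

negative definite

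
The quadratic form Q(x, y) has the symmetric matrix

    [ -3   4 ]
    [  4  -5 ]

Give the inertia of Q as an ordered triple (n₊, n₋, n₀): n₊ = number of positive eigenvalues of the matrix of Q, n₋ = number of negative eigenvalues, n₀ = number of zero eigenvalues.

Applying the same elementary operations to the rows and columns of A produces a congruent diagonal matrix with entries -3, 1/3.
Counting signs: 1 positive, 1 negative.

(1, 1, 0)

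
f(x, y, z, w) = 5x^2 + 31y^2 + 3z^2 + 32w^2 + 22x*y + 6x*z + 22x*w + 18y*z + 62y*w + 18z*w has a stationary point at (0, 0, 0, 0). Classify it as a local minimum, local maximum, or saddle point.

local minimum

The Hessian at the origin is H = [[10, 22, 6, 22], [22, 62, 18, 62], [6, 18, 6, 18], [22, 62, 18, 64]].
Row-reducing H symmetrically gives the diagonal entries 10, 68/5, 12/17, 2.
Counting signs: 4 positive.
H is positive definite, so the origin is a strict local minimum.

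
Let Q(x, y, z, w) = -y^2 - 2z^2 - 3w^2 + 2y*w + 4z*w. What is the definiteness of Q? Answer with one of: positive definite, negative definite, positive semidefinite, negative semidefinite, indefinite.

Write A = [[0, 0, 0, 0], [0, -1, 0, 1], [0, 0, -2, 2], [0, 1, 2, -3]].
Applying the same elementary operations to the rows and columns of A produces a congruent diagonal matrix with entries 0, -1, -2, 0.
Counting signs: 2 negative, 2 zero.
Hence Q is negative semidefinite.

negative semidefinite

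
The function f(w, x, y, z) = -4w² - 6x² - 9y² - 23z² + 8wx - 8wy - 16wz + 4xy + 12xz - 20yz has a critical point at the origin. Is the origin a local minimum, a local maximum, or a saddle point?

The Hessian at the origin is H = [[-8, 8, -8, -16], [8, -12, 4, 12], [-8, 4, -18, -20], [-16, 12, -20, -46]].
An LDLᵀ factorisation of H has diagonal entries -8, -4, -6, -10.
So there are 4 negative pivots.
H is negative definite, so the origin is a strict local maximum.

local maximum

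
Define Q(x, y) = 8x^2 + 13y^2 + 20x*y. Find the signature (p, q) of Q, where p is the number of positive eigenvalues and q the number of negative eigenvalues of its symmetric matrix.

Write A = [[8, 10], [10, 13]].
Applying the same elementary operations to the rows and columns of A produces a congruent diagonal matrix with entries 8, 1/2.
That gives 2 positive pivots.

(2, 0)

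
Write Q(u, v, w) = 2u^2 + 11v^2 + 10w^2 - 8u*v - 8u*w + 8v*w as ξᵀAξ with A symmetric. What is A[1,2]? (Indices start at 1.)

The coefficient of u·v in Q is -8. For a symmetric A this equals A[1,2] + A[2,1] = 2·A[1,2].
So A[1,2] = -8/2 = -4.

-4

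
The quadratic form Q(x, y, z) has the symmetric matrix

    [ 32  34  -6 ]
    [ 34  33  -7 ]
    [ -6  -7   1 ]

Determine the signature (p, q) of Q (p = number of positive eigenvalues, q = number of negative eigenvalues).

(1, 1)

Applying the same elementary operations to the rows and columns of A produces a congruent diagonal matrix with entries 32, -25/8, 0.
Counting signs: 1 positive, 1 negative, 1 zero.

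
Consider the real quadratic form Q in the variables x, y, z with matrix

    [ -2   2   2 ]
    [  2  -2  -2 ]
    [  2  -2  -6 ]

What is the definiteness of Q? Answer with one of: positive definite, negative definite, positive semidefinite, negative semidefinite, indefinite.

Congruent diagonalization of A (simultaneous row and column reduction) yields pivots -2, 0, -4.
That gives 2 negative, 1 zero pivots.
Hence Q is negative semidefinite.

negative semidefinite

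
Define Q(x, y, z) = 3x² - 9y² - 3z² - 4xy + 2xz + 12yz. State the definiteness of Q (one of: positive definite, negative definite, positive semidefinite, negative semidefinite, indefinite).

Write A = [[3, -2, 1], [-2, -9, 6], [1, 6, -3]].
Applying the same elementary operations to the rows and columns of A produces a congruent diagonal matrix with entries 3, -31/3, 30/31.
That gives 2 positive, 1 negative pivots.
Hence Q is indefinite.

indefinite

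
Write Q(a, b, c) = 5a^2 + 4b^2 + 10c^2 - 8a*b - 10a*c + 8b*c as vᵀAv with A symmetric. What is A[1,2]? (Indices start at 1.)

-4

The coefficient of a·b in Q is -8. For a symmetric A this equals A[1,2] + A[2,1] = 2·A[1,2].
So A[1,2] = -8/2 = -4.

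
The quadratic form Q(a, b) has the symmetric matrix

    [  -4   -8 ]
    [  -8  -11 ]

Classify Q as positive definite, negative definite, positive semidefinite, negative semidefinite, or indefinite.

indefinite

An LDLᵀ factorisation of A has diagonal entries -4, 5.
That gives 1 positive, 1 negative pivots.
Hence Q is indefinite.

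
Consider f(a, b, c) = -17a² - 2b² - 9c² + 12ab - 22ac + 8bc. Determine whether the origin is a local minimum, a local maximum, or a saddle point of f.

The Hessian at the origin is H = [[-34, 12, -22], [12, -4, 8], [-22, 8, -18]].
Congruent diagonalization of H (simultaneous row and column reduction) yields pivots -34, 4/17, -4.
Counting signs: 1 positive, 2 negative.
H is indefinite, so the origin is a saddle point.

saddle point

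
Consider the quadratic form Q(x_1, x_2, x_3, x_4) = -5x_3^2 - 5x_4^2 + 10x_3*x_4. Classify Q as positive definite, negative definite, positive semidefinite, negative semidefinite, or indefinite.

The associated matrix is A = [[0, 0, 0, 0], [0, 0, 0, 0], [0, 0, -5, 5], [0, 0, 5, -5]].
Row-reducing A symmetrically gives the diagonal entries 0, 0, -5, 0.
So there are 1 negative, 3 zero pivots.
Hence Q is negative semidefinite.

negative semidefinite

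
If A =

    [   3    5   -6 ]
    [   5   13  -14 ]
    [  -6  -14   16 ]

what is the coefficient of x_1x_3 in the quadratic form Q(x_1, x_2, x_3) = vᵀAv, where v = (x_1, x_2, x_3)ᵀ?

The coefficient of x_1x_3 is A[1,3] + A[3,1] = 2·(-6) = -12.

-12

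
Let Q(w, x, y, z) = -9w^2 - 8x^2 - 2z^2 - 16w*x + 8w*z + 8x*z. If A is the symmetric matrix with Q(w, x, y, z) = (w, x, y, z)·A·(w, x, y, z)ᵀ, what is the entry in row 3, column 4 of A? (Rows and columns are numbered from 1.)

0

The coefficient of y·z in Q is 0. For a symmetric A this equals A[3,4] + A[4,3] = 2·A[3,4].
So A[3,4] = 0/2 = 0.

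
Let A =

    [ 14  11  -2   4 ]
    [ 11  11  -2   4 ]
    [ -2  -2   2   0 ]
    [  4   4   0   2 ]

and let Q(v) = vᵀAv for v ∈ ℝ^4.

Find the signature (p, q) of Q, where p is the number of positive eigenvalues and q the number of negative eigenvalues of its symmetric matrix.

(4, 0)

Applying the same elementary operations to the rows and columns of A produces a congruent diagonal matrix with entries 14, 33/14, 18/11, 2/9.
That gives 4 positive pivots.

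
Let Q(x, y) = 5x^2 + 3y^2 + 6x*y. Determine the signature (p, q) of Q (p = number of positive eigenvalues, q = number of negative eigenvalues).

The symmetric matrix is A = [[5, 3], [3, 3]].
Applying the same elementary operations to the rows and columns of A produces a congruent diagonal matrix with entries 5, 6/5.
So there are 2 positive pivots.

(2, 0)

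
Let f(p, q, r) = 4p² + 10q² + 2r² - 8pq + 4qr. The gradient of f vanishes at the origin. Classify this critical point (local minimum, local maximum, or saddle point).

The Hessian at the origin is H = [[8, -8, 0], [-8, 20, 4], [0, 4, 4]].
Applying the same elementary operations to the rows and columns of H produces a congruent diagonal matrix with entries 8, 12, 8/3.
Counting signs: 3 positive.
H is positive definite, so the origin is a strict local minimum.

local minimum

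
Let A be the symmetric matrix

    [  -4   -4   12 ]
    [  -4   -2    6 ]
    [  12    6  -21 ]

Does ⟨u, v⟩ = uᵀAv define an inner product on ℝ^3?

Applying the same elementary operations to the rows and columns of A produces a congruent diagonal matrix with entries -4, 2, -3.
Counting signs: 1 positive, 2 negative.
Hence Q is indefinite.
⟨·,·⟩ is an inner product exactly when A is positive definite.

no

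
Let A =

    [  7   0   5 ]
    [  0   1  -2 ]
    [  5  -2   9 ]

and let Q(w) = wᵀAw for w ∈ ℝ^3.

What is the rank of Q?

3

Applying the same elementary operations to the rows and columns of A produces a congruent diagonal matrix with entries 7, 1, 10/7.
So there are 3 positive pivots.
The rank is the number of nonzero pivots: 3.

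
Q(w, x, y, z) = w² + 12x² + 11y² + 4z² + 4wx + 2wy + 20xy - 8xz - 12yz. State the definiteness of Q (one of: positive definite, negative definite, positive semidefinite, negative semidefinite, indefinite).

Write A = [[1, 2, 1, 0], [2, 12, 10, -4], [1, 10, 11, -6], [0, -4, -6, 4]].
Applying the same elementary operations to the rows and columns of A produces a congruent diagonal matrix with entries 1, 8, 2, 0.
Counting signs: 3 positive, 1 zero.
Hence Q is positive semidefinite.

positive semidefinite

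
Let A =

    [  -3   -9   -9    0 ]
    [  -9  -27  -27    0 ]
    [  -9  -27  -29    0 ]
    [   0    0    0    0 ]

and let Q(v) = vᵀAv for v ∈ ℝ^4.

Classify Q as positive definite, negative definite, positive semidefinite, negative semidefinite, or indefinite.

negative semidefinite

Row-reducing A symmetrically gives the diagonal entries -3, 0, -2, 0.
Counting signs: 2 negative, 2 zero.
Hence Q is negative semidefinite.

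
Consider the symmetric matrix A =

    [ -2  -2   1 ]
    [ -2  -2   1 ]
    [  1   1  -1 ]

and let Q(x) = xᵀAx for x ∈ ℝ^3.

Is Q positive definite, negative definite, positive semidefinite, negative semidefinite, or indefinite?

negative semidefinite

Applying the same elementary operations to the rows and columns of A produces a congruent diagonal matrix with entries -2, 0, -1/2.
Counting signs: 2 negative, 1 zero.
Hence Q is negative semidefinite.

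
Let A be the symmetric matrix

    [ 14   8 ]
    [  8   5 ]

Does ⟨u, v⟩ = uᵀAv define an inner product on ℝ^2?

yes

An LDLᵀ factorisation of A has diagonal entries 14, 3/7.
So there are 2 positive pivots.
Hence Q is positive definite.
⟨·,·⟩ is an inner product exactly when A is positive definite.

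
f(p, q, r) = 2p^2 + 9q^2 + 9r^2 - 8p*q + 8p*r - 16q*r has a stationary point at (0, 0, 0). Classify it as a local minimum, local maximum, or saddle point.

The Hessian at the origin is H = [[4, -8, 8], [-8, 18, -16], [8, -16, 18]].
Congruent diagonalization of H (simultaneous row and column reduction) yields pivots 4, 2, 2.
So there are 3 positive pivots.
H is positive definite, so the origin is a strict local minimum.

local minimum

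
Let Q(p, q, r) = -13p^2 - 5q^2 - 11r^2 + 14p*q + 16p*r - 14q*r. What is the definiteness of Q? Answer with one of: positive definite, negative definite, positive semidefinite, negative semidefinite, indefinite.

negative definite

Write A = [[-13, 7, 8], [7, -5, -7], [8, -7, -11]].
Congruent diagonalization of A (simultaneous row and column reduction) yields pivots -13, -16/13, -3/16.
So there are 3 negative pivots.
Hence Q is negative definite.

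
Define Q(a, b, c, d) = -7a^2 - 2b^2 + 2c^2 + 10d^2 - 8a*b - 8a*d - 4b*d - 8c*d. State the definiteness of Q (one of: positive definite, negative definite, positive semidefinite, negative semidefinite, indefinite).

The associated matrix is A = [[-7, -4, 0, -4], [-4, -2, 0, -2], [0, 0, 2, -4], [-4, -2, -4, 10]].
Symmetric row and column elimination reduces A to a congruent diagonal form with pivots -7, 2/7, 2, 4.
That gives 3 positive, 1 negative pivots.
Hence Q is indefinite.

indefinite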